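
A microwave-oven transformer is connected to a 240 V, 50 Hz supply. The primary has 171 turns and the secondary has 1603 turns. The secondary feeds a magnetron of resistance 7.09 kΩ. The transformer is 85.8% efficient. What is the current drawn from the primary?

V_s = 240 × 1603/171 = 2249.8 V.
I_s = V_s/R = 2249.8/7090 = 0.31732 A.
P_out = V_s I_s = 2249.8 × 0.31732 = 713.92 W.
P_in = P_out/η = 713.92/0.858 = 832.08 W.
I_p = P_in/V_p = 832.08/240 = 3.47 A.

I_p ≈ 3.47 A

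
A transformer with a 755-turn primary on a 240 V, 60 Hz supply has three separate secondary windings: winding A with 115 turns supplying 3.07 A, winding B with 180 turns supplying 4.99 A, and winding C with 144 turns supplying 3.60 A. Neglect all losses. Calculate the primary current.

I_p ≈ 2.34 A

V_A = 240 × 115/755 = 36.556 V; V_B = 240 × 180/755 = 57.219 V; V_C = 240 × 144/755 = 45.775 V.
P_out = V_A I_A + V_B I_B + V_C I_C = 36.556×3.07 + 57.219×4.99 + 45.775×3.60 = 112.23 + 285.52 + 164.79 = 562.54 W.
Ideal ⇒ P_in = P_out, so I_p = P_out/V_p = 562.54/240 = 2.34 A.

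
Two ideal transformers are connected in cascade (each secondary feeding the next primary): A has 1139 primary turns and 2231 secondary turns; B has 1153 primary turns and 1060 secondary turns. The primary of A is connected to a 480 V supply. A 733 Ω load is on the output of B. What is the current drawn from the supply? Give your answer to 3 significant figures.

I_supply ≈ 2.12 A

After A: V = 480.00 × 2231/1139 = 940.19 V.
After B: V = 940.19 × 1060/1153 = 864.36 V.
I_load = 864.36/733 = 1.1792 A, so P_out = 864.36 × 1.1792 = 1019.3 W.
All ideal ⇒ P_in = P_out, so I_supply = 1019.3/480 = 2.12 A.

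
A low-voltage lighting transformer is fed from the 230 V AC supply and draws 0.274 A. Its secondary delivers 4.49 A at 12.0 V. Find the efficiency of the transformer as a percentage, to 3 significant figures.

P_in = 230 × 0.274 = 63.0200 W.
P_out = 12.0 × 4.49 = 53.8800 W.
η = P_out/P_in = 53.8800/63.0200 = 0.855.

η ≈ 85.5%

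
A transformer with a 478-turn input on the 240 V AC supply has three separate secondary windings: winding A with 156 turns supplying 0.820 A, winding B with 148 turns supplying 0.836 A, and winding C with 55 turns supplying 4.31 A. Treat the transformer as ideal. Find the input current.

V_A = 240 × 156/478 = 78.326 V; V_B = 240 × 148/478 = 74.310 V; V_C = 240 × 55/478 = 27.615 V.
P_out = V_A I_A + V_B I_B + V_C I_C = 78.326×0.820 + 74.310×0.836 + 27.615×4.31 = 64.228 + 62.123 + 119.02 = 245.37 W.
Ideal ⇒ P_in = P_out, so I_in = P_out/V_in = 245.37/240 = 1.02 A.

I_in ≈ 1.02 A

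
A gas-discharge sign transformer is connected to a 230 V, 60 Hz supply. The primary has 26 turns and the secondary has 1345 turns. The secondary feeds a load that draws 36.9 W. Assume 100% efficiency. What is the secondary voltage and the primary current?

V_s = V_p × N_s/N_p = 230 × 1345/26 = 11898 V.
I_s = P/V_s = 36.9/11898 = 0.0031013 A.
I_p = I_s × N_s/N_p = 0.0031013 × 1345/26 = 0.160 A.

V_s ≈ 11900 V, I_p ≈ 0.160 A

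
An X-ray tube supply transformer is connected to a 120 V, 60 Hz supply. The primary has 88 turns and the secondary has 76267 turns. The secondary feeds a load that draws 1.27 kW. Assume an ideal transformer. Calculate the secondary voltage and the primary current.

V_s = V_p × N_s/N_p = 120 × 76267/88 = 104000 V.
I_s = P/V_s = 1270/104000 = 0.012211 A.
I_p = I_s × N_s/N_p = 0.012211 × 76267/88 = 10.6 A.

V_s ≈ 104000 V, I_p ≈ 10.6 A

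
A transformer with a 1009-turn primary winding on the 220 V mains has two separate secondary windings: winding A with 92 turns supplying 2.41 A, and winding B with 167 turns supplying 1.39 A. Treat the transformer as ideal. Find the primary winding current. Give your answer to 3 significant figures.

I_p ≈ 0.450 A

V_A = 220 × 92/1009 = 20.059 V; V_B = 220 × 167/1009 = 36.412 V.
P_out = V_A I_A + V_B I_B = 20.059×2.41 + 36.412×1.39 = 48.343 + 50.613 = 98.956 W.
Ideal ⇒ P_in = P_out, so I_p = P_out/V_p = 98.956/220 = 0.450 A.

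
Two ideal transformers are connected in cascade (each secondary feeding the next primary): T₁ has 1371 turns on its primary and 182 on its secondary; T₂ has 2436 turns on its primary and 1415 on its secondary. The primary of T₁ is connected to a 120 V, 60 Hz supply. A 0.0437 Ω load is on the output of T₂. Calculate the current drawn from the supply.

I_supply ≈ 16.3 A

After T₁: V = 120.00 × 182/1371 = 15.930 V.
After T₂: V = 15.930 × 1415/2436 = 9.2533 V.
I_load = 9.2533/0.0437 = 211.74 A, so P_out = 9.2533 × 211.74 = 1959.3 W.
All ideal ⇒ P_in = P_out, so I_supply = 1959.3/120 = 16.3 A.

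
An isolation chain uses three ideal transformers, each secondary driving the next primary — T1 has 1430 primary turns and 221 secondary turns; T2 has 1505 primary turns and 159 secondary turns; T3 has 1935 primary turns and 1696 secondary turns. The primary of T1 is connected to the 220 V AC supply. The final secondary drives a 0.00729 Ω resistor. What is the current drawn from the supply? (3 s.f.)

I_supply ≈ 6.18 A

After T1: V = 220.00 × 221/1430 = 34.000 V.
After T2: V = 34.000 × 159/1505 = 3.5920 V.
After T3: V = 3.5920 × 1696/1935 = 3.1484 V.
I_load = 3.1484/0.00729 = 431.87 A, so P_out = 3.1484 × 431.87 = 1359.7 W.
All ideal ⇒ P_in = P_out, so I_supply = 1359.7/220 = 6.18 A.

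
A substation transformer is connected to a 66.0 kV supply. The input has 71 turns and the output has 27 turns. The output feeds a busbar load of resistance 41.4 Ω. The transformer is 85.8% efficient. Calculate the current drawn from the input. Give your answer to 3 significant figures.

I_in ≈ 269 A

V_out = 66000 × 27/71 = 25099 V.
I_out = V_out/R = 25099/41.4 = 606.25 A.
P_out = V_out I_out = 25099 × 606.25 = 1.5216×10^7 W.
P_in = P_out/η = 1.5216×10^7/0.858 = 1.7734×10^7 W.
I_in = P_in/V_in = 1.7734×10^7/66000 = 269 A.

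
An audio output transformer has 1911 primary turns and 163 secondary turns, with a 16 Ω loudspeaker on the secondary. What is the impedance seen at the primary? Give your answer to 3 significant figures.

Z_p = (N_p/N_s)² × Z_s = (1911/163)² × 16 = 2200 Ω.

Z_p ≈ 2200 Ω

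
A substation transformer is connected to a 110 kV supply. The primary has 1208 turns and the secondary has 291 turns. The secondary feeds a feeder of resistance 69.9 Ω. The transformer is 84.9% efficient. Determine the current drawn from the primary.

I_p ≈ 108 A

V_s = 110000 × 291/1208 = 26498 V.
I_s = V_s/R = 26498/69.9 = 379.09 A.
P_out = V_s I_s = 26498 × 379.09 = 1.0045×10^7 W.
P_in = P_out/η = 1.0045×10^7/0.849 = 1.1832×10^7 W.
I_p = P_in/V_p = 1.1832×10^7/110000 = 108 A.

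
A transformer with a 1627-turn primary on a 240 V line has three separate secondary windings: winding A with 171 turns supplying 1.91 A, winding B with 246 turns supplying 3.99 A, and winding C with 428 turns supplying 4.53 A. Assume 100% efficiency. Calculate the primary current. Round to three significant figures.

V_A = 240 × 171/1627 = 25.224 V; V_B = 240 × 246/1627 = 36.288 V; V_C = 240 × 428/1627 = 63.135 V.
P_out = V_A I_A + V_B I_B + V_C I_C = 25.224×1.91 + 36.288×3.99 + 63.135×4.53 = 48.178 + 144.79 + 286.00 = 478.97 W.
Ideal ⇒ P_in = P_out, so I_p = P_out/V_p = 478.97/240 = 2.00 A.

I_p ≈ 2.00 A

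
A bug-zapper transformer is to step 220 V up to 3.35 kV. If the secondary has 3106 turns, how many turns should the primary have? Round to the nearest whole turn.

N_p/N_s = V_p/V_s, so N_p = 3106 × 220/3350 = 204.0 ≈ 204 turns.

N_p = 204 turns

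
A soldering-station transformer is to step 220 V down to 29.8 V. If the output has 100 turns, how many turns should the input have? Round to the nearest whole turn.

N_in = 738 turns

N_in/N_out = V_in/V_out, so N_in = 100 × 220/29.8 = 738.3 ≈ 738 turns.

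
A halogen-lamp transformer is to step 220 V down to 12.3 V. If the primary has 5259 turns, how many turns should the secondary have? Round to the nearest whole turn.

N_s = 294 turns

N_s/N_p = V_s/V_p, so N_s = 5259 × 12.3/220 = 294.0 ≈ 294 turns.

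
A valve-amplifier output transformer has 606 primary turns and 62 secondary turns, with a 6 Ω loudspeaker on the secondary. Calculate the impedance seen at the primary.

Z_p ≈ 573 Ω

Z_p = (N_p/N_s)² × Z_s = (606/62)² × 6 = 573 Ω.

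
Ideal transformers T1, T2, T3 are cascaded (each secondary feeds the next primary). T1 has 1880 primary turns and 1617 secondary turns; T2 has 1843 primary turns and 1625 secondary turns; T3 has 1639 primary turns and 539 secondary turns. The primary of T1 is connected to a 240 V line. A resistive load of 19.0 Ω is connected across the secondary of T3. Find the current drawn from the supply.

I_supply ≈ 0.786 A

After T1: V = 240.00 × 1617/1880 = 206.43 V.
After T2: V = 206.43 × 1625/1843 = 182.01 V.
After T3: V = 182.01 × 539/1639 = 59.855 V.
I_load = 59.855/19.0 = 3.1503 A, so P_out = 59.855 × 3.1503 = 188.56 W.
All ideal ⇒ P_in = P_out, so I_supply = 188.56/240 = 0.786 A.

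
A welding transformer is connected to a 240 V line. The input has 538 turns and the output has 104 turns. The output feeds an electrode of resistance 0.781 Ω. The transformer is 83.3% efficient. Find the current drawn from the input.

I_in ≈ 13.8 A

V_out = 240 × 104/538 = 46.394 V.
I_out = V_out/R = 46.394/0.781 = 59.403 A.
P_out = V_out I_out = 46.394 × 59.403 = 2756.0 W.
P_in = P_out/η = 2756.0/0.833 = 3308.5 W.
I_in = P_in/V_in = 3308.5/240 = 13.8 A.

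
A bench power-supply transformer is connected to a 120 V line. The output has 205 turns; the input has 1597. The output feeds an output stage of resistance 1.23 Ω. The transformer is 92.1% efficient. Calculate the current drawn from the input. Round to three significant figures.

I_in ≈ 1.75 A

V_out = 120 × 205/1597 = 15.404 V.
I_out = V_out/R = 15.404/1.23 = 12.523 A.
P_out = V_out I_out = 15.404 × 12.523 = 192.91 W.
P_in = P_out/η = 192.91/0.921 = 209.46 W.
I_in = P_in/V_in = 209.46/120 = 1.75 A.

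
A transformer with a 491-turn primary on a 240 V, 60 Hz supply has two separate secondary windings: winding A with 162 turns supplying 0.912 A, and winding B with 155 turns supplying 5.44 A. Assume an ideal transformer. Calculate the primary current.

I_p ≈ 2.02 A

V_A = 240 × 162/491 = 79.185 V; V_B = 240 × 155/491 = 75.764 V.
P_out = V_A I_A + V_B I_B = 79.185×0.912 + 75.764×5.44 = 72.217 + 412.15 = 484.37 W.
Ideal ⇒ P_in = P_out, so I_p = P_out/V_p = 484.37/240 = 2.02 A.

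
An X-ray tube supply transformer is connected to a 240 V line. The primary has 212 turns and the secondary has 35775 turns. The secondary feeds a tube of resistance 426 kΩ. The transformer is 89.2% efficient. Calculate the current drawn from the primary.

V_s = 240 × 35775/212 = 40500 V.
I_s = V_s/R = 40500/426000 = 0.095070 A.
P_out = V_s I_s = 40500 × 0.095070 = 3850.4 W.
P_in = P_out/η = 3850.4/0.892 = 4316.5 W.
I_p = P_in/V_p = 4316.5/240 = 18.0 A.

I_p ≈ 18.0 A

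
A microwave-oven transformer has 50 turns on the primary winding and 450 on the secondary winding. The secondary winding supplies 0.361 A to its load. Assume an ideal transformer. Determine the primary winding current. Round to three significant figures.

For an ideal transformer I_p/I_s = N_s/N_p, so I_p = 0.361 × 450/50 = 3.25 A.

I_p ≈ 3.25 A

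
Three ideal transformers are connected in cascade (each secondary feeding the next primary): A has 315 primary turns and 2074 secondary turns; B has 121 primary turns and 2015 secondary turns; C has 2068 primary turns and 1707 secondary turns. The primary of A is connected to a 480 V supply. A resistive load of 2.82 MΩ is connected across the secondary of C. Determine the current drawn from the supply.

Secondary of A: V = 480.00 × 2074/315 = 3160.4 V.
Secondary of B: V = 3160.4 × 2015/121 = 52629 V.
Secondary of C: V = 52629 × 1707/2068 = 43442 V.
I_load = 43442/(2.82×10^6) = 0.015405 A, so P_out = 43442 × 0.015405 = 669.23 W.
All ideal ⇒ P_in = P_out, so I_supply = 669.23/480 = 1.39 A.

I_supply ≈ 1.39 A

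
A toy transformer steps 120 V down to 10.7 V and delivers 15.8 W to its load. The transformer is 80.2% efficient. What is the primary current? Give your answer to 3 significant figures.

I_p ≈ 0.164 A

P_in = P_out/η = 15.8/0.802 = 19.701 W.
I_p = P_in/V_p = 19.701/120 = 0.164 A.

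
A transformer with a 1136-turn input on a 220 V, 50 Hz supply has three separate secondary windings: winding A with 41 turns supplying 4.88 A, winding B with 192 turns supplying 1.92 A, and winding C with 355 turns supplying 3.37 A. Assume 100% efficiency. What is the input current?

V_A = 220 × 41/1136 = 7.9401 V; V_B = 220 × 192/1136 = 37.183 V; V_C = 220 × 355/1136 = 68.750 V.
P_out = V_A I_A + V_B I_B + V_C I_C = 7.9401×4.88 + 37.183×1.92 + 68.750×3.37 = 38.748 + 71.392 + 231.69 = 341.83 W.
Ideal ⇒ P_in = P_out, so I_in = P_out/V_in = 341.83/220 = 1.55 A.

I_in ≈ 1.55 A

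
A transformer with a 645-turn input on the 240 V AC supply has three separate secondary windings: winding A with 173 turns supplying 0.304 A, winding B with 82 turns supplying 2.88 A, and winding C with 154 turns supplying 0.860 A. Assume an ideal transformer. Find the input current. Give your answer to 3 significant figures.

V_A = 240 × 173/645 = 64.372 V; V_B = 240 × 82/645 = 30.512 V; V_C = 240 × 154/645 = 57.302 V.
P_out = V_A I_A + V_B I_B + V_C I_C = 64.372×0.304 + 30.512×2.88 + 57.302×0.860 = 19.569 + 87.873 + 49.280 = 156.72 W.
Ideal ⇒ P_in = P_out, so I_in = P_out/V_in = 156.72/240 = 0.653 A.

I_in ≈ 0.653 A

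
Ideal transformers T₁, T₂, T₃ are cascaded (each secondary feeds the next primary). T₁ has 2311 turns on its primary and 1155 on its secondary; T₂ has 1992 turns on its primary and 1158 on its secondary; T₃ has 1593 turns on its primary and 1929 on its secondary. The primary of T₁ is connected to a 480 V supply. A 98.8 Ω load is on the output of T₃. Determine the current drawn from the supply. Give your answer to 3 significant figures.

Secondary of T₁: V = 480.00 × 1155/2311 = 239.90 V.
Secondary of T₂: V = 239.90 × 1158/1992 = 139.46 V.
Secondary of T₃: V = 139.46 × 1929/1593 = 168.87 V.
I_load = 168.87/98.8 = 1.7092 A, so P_out = 168.87 × 1.7092 = 288.64 W.
All ideal ⇒ P_in = P_out, so I_supply = 288.64/480 = 0.601 A.

I_supply ≈ 0.601 A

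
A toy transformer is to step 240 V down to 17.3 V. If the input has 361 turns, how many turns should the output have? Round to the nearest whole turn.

N_out/N_in = V_out/V_in, so N_out = 361 × 17.3/240 = 26.0 ≈ 26 turns.

N_out = 26 turns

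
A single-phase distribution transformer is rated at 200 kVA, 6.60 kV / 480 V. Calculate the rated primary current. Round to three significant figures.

I_p = S/V_p = 200000/6600 = 30.3 A.

I_p ≈ 30.3 A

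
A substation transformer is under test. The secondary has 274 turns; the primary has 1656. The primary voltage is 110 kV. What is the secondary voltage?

V_s ≈ 18200 V

V_s/V_p = N_s/N_p, so V_s = 110000 × 274/1656 = 18200 V.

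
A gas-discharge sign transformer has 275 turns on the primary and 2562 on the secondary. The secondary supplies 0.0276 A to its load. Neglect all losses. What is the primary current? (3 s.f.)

I_p ≈ 0.257 A

For an ideal transformer I_p/I_s = N_s/N_p, so I_p = 0.0276 × 2562/275 = 0.257 A.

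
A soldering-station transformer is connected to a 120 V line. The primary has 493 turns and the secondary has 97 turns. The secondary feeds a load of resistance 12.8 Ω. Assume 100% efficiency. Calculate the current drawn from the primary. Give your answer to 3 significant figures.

V_s = V_p × N_s/N_p = 120 × 97/493 = 23.611 V.
I_s = V_s/R = 23.611/12.8 = 1.8446 A.
For an ideal transformer I_p N_p = I_s N_s, so I_p = 1.8446 × 97/493 = 0.363 A.

I_p ≈ 0.363 A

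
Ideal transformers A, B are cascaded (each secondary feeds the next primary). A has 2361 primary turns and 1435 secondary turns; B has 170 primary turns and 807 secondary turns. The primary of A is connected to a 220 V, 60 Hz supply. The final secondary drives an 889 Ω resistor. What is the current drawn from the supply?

I_supply ≈ 2.06 A

After A: V = 220.00 × 1435/2361 = 133.71 V.
After B: V = 133.71 × 807/170 = 634.75 V.
I_load = 634.75/889 = 0.71401 A, so P_out = 634.75 × 0.71401 = 453.22 W.
All ideal ⇒ P_in = P_out, so I_supply = 453.22/220 = 2.06 A.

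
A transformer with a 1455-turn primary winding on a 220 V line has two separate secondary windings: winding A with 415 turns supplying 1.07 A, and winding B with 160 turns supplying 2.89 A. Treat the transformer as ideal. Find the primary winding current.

I_p ≈ 0.623 A

V_A = 220 × 415/1455 = 62.749 V; V_B = 220 × 160/1455 = 24.192 V.
P_out = V_A I_A + V_B I_B = 62.749×1.07 + 24.192×2.89 = 67.142 + 69.916 = 137.06 W.
Ideal ⇒ P_in = P_out, so I_p = P_out/V_p = 137.06/220 = 0.623 A.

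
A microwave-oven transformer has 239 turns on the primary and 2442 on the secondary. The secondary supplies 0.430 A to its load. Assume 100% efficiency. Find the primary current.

For an ideal transformer I_p/I_s = N_s/N_p, so I_p = 0.430 × 2442/239 = 4.39 A.

I_p ≈ 4.39 A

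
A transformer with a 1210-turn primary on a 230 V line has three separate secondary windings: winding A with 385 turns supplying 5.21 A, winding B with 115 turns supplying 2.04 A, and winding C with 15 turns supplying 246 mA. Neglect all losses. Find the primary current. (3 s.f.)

I_p ≈ 1.85 A

V_A = 230 × 385/1210 = 73.182 V; V_B = 230 × 115/1210 = 21.860 V; V_C = 230 × 15/1210 = 2.8512 V.
P_out = V_A I_A + V_B I_B + V_C I_C = 73.182×5.21 + 21.860×2.04 + 2.8512×0.246 = 381.28 + 44.593 + 0.70140 = 426.57 W.
Ideal ⇒ P_in = P_out, so I_p = P_out/V_p = 426.57/230 = 1.85 A.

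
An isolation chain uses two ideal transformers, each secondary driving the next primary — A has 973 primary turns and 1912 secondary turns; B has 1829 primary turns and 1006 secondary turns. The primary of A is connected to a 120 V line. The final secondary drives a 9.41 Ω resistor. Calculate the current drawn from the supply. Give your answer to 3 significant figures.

After A: V = 120.00 × 1912/973 = 235.81 V.
After B: V = 235.81 × 1006/1829 = 129.70 V.
I_load = 129.70/9.41 = 13.783 A, so P_out = 129.70 × 13.783 = 1787.7 W.
All ideal ⇒ P_in = P_out, so I_supply = 1787.7/120 = 14.9 A.

I_supply ≈ 14.9 A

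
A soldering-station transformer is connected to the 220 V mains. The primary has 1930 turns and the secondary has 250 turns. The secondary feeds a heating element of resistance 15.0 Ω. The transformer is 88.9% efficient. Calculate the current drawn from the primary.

V_s = 220 × 250/1930 = 28.497 V.
I_s = V_s/R = 28.497/15.0 = 1.8998 A.
P_out = V_s I_s = 28.497 × 1.8998 = 54.140 W.
P_in = P_out/η = 54.140/0.889 = 60.900 W.
I_p = P_in/V_p = 60.900/220 = 0.277 A.

I_p ≈ 0.277 A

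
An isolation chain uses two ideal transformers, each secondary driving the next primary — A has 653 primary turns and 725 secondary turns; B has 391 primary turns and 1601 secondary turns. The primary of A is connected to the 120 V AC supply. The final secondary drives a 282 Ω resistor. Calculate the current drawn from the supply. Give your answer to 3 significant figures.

I_supply ≈ 8.79 A

After A: V = 120.00 × 725/653 = 133.23 V.
After B: V = 133.23 × 1601/391 = 545.53 V.
I_load = 545.53/282 = 1.9345 A, so P_out = 545.53 × 1.9345 = 1055.3 W.
All ideal ⇒ P_in = P_out, so I_supply = 1055.3/120 = 8.79 A.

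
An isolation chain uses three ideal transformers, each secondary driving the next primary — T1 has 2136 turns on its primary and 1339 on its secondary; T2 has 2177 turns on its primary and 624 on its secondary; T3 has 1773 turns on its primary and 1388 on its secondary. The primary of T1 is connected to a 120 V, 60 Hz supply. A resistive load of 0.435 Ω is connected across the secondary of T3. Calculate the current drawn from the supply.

Secondary of T1: V = 120.00 × 1339/2136 = 75.225 V.
Secondary of T2: V = 75.225 × 624/2177 = 21.562 V.
Secondary of T3: V = 21.562 × 1388/1773 = 16.880 V.
I_load = 16.880/0.435 = 38.804 A, so P_out = 16.880 × 38.804 = 655.01 W.
All ideal ⇒ P_in = P_out, so I_supply = 655.01/120 = 5.46 A.

I_supply ≈ 5.46 A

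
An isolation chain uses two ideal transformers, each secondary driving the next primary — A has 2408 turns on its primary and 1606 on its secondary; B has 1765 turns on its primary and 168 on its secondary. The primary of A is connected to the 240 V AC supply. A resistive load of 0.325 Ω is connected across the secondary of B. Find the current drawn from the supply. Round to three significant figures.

I_supply ≈ 2.98 A

After A: V = 240.00 × 1606/2408 = 160.07 V.
After B: V = 160.07 × 168/1765 = 15.236 V.
I_load = 15.236/0.325 = 46.879 A, so P_out = 15.236 × 46.879 = 714.24 W.
All ideal ⇒ P_in = P_out, so I_supply = 714.24/240 = 2.98 A.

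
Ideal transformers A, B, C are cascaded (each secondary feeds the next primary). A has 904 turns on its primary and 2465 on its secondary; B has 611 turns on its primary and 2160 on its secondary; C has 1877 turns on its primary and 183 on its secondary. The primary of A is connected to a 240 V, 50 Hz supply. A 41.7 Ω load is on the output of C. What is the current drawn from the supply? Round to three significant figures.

After A: V = 240.00 × 2465/904 = 654.42 V.
After B: V = 654.42 × 2160/611 = 2313.5 V.
After C: V = 2313.5 × 183/1877 = 225.56 V.
I_load = 225.56/41.7 = 5.4091 A, so P_out = 225.56 × 5.4091 = 1220.1 W.
All ideal ⇒ P_in = P_out, so I_supply = 1220.1/240 = 5.08 A.

I_supply ≈ 5.08 A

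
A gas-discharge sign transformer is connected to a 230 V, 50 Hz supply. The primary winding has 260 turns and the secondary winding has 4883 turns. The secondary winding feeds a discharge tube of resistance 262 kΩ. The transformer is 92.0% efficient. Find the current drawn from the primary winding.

V_s = 230 × 4883/260 = 4319.6 V.
I_s = V_s/R = 4319.6/262000 = 0.016487 A.
P_out = V_s I_s = 4319.6 × 0.016487 = 71.217 W.
P_in = P_out/η = 71.217/0.920 = 77.409 W.
I_p = P_in/V_p = 77.409/230 = 0.337 A.

I_p ≈ 0.337 A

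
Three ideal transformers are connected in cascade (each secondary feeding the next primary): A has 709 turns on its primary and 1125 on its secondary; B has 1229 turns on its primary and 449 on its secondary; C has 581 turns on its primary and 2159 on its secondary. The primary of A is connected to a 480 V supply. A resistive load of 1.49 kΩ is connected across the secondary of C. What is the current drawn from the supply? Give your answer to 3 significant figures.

I_supply ≈ 1.49 A

After A: V = 480.00 × 1125/709 = 761.64 V.
After B: V = 761.64 × 449/1229 = 278.25 V.
After C: V = 278.25 × 2159/581 = 1034.0 V.
I_load = 1034.0/1490 = 0.69396 A, so P_out = 1034.0 × 0.69396 = 717.55 W.
All ideal ⇒ P_in = P_out, so I_supply = 717.55/480 = 1.49 A.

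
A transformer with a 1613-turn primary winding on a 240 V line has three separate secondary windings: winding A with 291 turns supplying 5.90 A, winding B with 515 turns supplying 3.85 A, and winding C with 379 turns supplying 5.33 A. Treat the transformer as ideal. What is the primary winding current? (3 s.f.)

I_p ≈ 3.55 A

V_A = 240 × 291/1613 = 43.298 V; V_B = 240 × 515/1613 = 76.627 V; V_C = 240 × 379/1613 = 56.392 V.
P_out = V_A I_A + V_B I_B + V_C I_C = 43.298×5.90 + 76.627×3.85 + 56.392×5.33 = 255.46 + 295.02 + 300.57 = 851.04 W.
Ideal ⇒ P_in = P_out, so I_p = P_out/V_p = 851.04/240 = 3.55 A.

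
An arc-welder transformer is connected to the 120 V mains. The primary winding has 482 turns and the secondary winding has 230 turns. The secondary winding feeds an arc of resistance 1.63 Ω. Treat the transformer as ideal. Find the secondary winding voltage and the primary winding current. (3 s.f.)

V_s ≈ 57.3 V, I_p ≈ 16.8 A

V_s = V_p × N_s/N_p = 120 × 230/482 = 57.261 V.
I_s = V_s/R = 57.261/1.63 = 35.130 A.
I_p = I_s × N_s/N_p = 35.130 × 230/482 = 16.8 A.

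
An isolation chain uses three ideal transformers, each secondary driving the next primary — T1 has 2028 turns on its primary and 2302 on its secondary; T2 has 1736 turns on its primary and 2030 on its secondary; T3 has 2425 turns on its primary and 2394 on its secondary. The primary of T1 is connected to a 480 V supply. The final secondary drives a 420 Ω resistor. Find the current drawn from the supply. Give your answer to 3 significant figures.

I_supply ≈ 1.96 A

Secondary of T1: V = 480.00 × 2302/2028 = 544.85 V.
Secondary of T2: V = 544.85 × 2030/1736 = 637.13 V.
Secondary of T3: V = 637.13 × 2394/2425 = 628.98 V.
I_load = 628.98/420 = 1.4976 A, so P_out = 628.98 × 1.4976 = 941.94 W.
All ideal ⇒ P_in = P_out, so I_supply = 941.94/480 = 1.96 A.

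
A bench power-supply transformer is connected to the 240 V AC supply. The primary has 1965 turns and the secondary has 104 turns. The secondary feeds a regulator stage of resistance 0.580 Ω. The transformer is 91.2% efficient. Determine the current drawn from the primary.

I_p ≈ 1.27 A

V_s = 240 × 104/1965 = 12.702 V.
I_s = V_s/R = 12.702/0.580 = 21.901 A.
P_out = V_s I_s = 12.702 × 21.901 = 278.19 W.
P_in = P_out/η = 278.19/0.912 = 305.03 W.
I_p = P_in/V_p = 305.03/240 = 1.27 A.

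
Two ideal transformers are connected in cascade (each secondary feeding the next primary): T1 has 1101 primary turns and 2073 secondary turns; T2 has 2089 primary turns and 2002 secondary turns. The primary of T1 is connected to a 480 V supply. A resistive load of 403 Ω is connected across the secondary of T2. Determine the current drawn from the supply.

Secondary of T1: V = 480.00 × 2073/1101 = 903.76 V.
Secondary of T2: V = 903.76 × 2002/2089 = 866.12 V.
I_load = 866.12/403 = 2.1492 A, so P_out = 866.12 × 2.1492 = 1861.5 W.
All ideal ⇒ P_in = P_out, so I_supply = 1861.5/480 = 3.88 A.

I_supply ≈ 3.88 A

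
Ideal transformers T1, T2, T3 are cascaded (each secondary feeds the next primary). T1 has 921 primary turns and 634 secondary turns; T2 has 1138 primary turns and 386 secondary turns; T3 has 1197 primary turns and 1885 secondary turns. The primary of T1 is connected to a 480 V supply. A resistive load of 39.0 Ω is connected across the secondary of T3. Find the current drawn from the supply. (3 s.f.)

After T1: V = 480.00 × 634/921 = 330.42 V.
After T2: V = 330.42 × 386/1138 = 112.08 V.
After T3: V = 112.08 × 1885/1197 = 176.50 V.
I_load = 176.50/39.0 = 4.5255 A, so P_out = 176.50 × 4.5255 = 798.73 W.
All ideal ⇒ P_in = P_out, so I_supply = 798.73/480 = 1.66 A.

I_supply ≈ 1.66 A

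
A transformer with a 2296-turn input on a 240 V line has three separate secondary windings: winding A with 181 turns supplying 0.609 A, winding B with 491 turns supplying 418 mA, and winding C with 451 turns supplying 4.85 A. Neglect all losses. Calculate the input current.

V_A = 240 × 181/2296 = 18.920 V; V_B = 240 × 491/2296 = 51.324 V; V_C = 240 × 451/2296 = 47.143 V.
P_out = V_A I_A + V_B I_B + V_C I_C = 18.920×0.609 + 51.324×0.418 + 47.143×4.85 = 11.522 + 21.453 + 228.64 = 261.62 W.
Ideal ⇒ P_in = P_out, so I_in = P_out/V_in = 261.62/240 = 1.09 A.

I_in ≈ 1.09 A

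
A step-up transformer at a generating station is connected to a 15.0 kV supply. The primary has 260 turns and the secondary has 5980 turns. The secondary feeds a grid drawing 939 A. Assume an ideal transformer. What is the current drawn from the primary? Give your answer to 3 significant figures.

I_p ≈ 21600 A

For an ideal transformer I_p N_p = I_s N_s, so I_p = 939 × 5980/260 = 21600 A.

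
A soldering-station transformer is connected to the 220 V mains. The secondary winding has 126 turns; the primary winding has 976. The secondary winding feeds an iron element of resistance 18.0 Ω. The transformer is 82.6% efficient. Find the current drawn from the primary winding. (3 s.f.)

I_p ≈ 0.247 A

V_s = 220 × 126/976 = 28.402 V.
I_s = V_s/R = 28.402/18.0 = 1.5779 A.
P_out = V_s I_s = 28.402 × 1.5779 = 44.814 W.
P_in = P_out/η = 44.814/0.826 = 54.254 W.
I_p = P_in/V_p = 54.254/220 = 0.247 A.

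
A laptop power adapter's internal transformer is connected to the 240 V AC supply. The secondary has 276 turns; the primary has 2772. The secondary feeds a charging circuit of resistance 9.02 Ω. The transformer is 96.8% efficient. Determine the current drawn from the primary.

V_s = 240 × 276/2772 = 23.896 V.
I_s = V_s/R = 23.896/9.02 = 2.6492 A.
P_out = V_s I_s = 23.896 × 2.6492 = 63.306 W.
P_in = P_out/η = 63.306/0.968 = 65.399 W.
I_p = P_in/V_p = 65.399/240 = 0.272 A.

I_p ≈ 0.272 A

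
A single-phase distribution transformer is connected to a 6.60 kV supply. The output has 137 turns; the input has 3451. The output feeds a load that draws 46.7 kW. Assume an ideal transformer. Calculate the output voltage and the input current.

V_out ≈ 262 V, I_in ≈ 7.08 A

V_out = V_in × N_out/N_in = 6600 × 137/3451 = 262.01 V.
I_out = P/V_out = 46700/262.01 = 178.24 A.
I_in = I_out × N_out/N_in = 178.24 × 137/3451 = 7.08 A.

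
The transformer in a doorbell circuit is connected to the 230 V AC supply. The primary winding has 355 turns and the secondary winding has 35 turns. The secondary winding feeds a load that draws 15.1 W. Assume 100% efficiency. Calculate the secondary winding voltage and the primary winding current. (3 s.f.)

V_s = V_p × N_s/N_p = 230 × 35/355 = 22.676 V.
I_s = P/V_s = 15.1/22.676 = 0.66590 A.
I_p = I_s × N_s/N_p = 0.66590 × 35/355 = 0.0657 A.

V_s ≈ 22.7 V, I_p ≈ 0.0657 A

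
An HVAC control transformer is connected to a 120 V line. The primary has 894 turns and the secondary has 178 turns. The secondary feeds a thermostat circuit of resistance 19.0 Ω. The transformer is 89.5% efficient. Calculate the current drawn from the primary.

I_p ≈ 0.280 A

V_s = 120 × 178/894 = 23.893 V.
I_s = V_s/R = 23.893/19.0 = 1.2575 A.
P_out = V_s I_s = 23.893 × 1.2575 = 30.045 W.
P_in = P_out/η = 30.045/0.895 = 33.570 W.
I_p = P_in/V_p = 33.570/120 = 0.280 A.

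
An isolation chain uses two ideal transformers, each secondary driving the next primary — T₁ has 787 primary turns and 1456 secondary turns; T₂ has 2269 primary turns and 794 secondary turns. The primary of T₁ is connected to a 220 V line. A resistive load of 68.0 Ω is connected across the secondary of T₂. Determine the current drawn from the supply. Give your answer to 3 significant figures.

After T₁: V = 220.00 × 1456/787 = 407.01 V.
After T₂: V = 407.01 × 794/2269 = 142.43 V.
I_load = 142.43/68.0 = 2.0945 A, so P_out = 142.43 × 2.0945 = 298.32 W.
All ideal ⇒ P_in = P_out, so I_supply = 298.32/220 = 1.36 A.

I_supply ≈ 1.36 A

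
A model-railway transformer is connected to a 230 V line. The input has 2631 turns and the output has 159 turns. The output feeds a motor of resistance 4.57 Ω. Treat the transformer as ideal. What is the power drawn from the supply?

V_out = V_in × N_out/N_in = 230 × 159/2631 = 13.900 V.
I_out = V_out/R = 13.900/4.57 = 3.0415 A.
I_in = I_out × N_out/N_in = 3.0415 × 159/2631 = 0.18381 A.
P = V_in I_in = 230 × 0.18381 = 42.3 W.

P ≈ 42.3 W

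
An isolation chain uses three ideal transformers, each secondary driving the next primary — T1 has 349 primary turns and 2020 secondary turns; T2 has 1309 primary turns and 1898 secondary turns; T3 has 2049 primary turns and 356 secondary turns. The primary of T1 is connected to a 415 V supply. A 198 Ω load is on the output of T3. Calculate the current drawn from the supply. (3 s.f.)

Secondary of T1: V = 415.00 × 2020/349 = 2402.0 V.
Secondary of T2: V = 2402.0 × 1898/1309 = 3482.8 V.
Secondary of T3: V = 3482.8 × 356/2049 = 605.12 V.
I_load = 605.12/198 = 3.0561 A, so P_out = 605.12 × 3.0561 = 1849.3 W.
All ideal ⇒ P_in = P_out, so I_supply = 1849.3/415 = 4.46 A.

I_supply ≈ 4.46 A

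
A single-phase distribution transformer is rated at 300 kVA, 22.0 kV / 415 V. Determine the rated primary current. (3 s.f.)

I_p ≈ 13.6 A

I_p = S/V_p = 300000/22000 = 13.6 A.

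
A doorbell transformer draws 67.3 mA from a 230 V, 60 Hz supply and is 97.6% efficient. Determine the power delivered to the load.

P_in = V_p I_p = 230 × 0.0673 = 15.479 W.
P_out = η P_in = 0.976 × 15.479 = 15.1 W.

P_out ≈ 15.1 W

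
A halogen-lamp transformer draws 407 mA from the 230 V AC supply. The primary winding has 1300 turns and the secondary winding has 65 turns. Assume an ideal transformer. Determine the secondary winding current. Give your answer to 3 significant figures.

I_s ≈ 8.14 A

I_s/I_p = N_p/N_s, so I_s = 0.407 × 1300/65 = 8.14 A.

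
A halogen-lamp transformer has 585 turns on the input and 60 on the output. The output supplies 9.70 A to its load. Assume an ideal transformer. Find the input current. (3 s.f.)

For an ideal transformer I_in/I_out = N_out/N_in, so I_in = 9.70 × 60/585 = 0.995 A.

I_in ≈ 0.995 A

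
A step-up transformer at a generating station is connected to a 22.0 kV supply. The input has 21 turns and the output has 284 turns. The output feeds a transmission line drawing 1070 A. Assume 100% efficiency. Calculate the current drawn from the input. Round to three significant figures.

For an ideal transformer I_in N_in = I_out N_out, so I_in = 1070 × 284/21 = 14500 A.

I_in ≈ 14500 A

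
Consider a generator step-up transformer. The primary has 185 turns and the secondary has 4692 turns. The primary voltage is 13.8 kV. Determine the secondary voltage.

V_s ≈ 350000 V

V_s/V_p = N_s/N_p, so V_s = 13800 × 4692/185 = 350000 V.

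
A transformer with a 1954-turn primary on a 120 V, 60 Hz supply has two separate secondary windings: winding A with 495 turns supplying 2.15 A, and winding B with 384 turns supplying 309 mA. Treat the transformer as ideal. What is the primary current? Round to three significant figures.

V_A = 120 × 495/1954 = 30.399 V; V_B = 120 × 384/1954 = 23.582 V.
P_out = V_A I_A + V_B I_B = 30.399×2.15 + 23.582×0.309 = 65.358 + 7.2870 = 72.645 W.
Ideal ⇒ P_in = P_out, so I_p = P_out/V_p = 72.645/120 = 0.605 A.

I_p ≈ 0.605 A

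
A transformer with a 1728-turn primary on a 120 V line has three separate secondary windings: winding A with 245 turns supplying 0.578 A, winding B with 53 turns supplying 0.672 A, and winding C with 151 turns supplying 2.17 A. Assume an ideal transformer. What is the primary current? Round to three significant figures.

V_A = 120 × 245/1728 = 17.014 V; V_B = 120 × 53/1728 = 3.6806 V; V_C = 120 × 151/1728 = 10.486 V.
P_out = V_A I_A + V_B I_B + V_C I_C = 17.014×0.578 + 3.6806×0.672 + 10.486×2.17 = 9.8340 + 2.4733 + 22.755 = 35.062 W.
Ideal ⇒ P_in = P_out, so I_p = P_out/V_p = 35.062/120 = 0.292 A.

I_p ≈ 0.292 A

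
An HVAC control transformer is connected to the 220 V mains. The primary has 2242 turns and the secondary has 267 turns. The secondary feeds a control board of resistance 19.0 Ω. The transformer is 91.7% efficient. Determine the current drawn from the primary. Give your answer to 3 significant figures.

I_p ≈ 0.179 A

V_s = 220 × 267/2242 = 26.200 V.
I_s = V_s/R = 26.200/19.0 = 1.3789 A.
P_out = V_s I_s = 26.200 × 1.3789 = 36.128 W.
P_in = P_out/η = 36.128/0.917 = 39.398 W.
I_p = P_in/V_p = 39.398/220 = 0.179 A.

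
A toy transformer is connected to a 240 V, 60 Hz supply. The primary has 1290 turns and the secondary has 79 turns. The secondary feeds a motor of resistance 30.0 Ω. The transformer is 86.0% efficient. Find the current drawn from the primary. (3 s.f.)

I_p ≈ 0.0349 A

V_s = 240 × 79/1290 = 14.698 V.
I_s = V_s/R = 14.698/30.0 = 0.48992 A.
P_out = V_s I_s = 14.698 × 0.48992 = 7.2007 W.
P_in = P_out/η = 7.2007/0.860 = 8.3729 W.
I_p = P_in/V_p = 8.3729/240 = 0.0349 A.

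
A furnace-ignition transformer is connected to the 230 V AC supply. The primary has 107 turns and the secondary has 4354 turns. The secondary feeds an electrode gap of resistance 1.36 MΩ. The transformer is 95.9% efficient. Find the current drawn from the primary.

I_p ≈ 0.292 A

V_s = 230 × 4354/107 = 9359.1 V.
I_s = V_s/R = 9359.1/(1.36×10^6) = 0.0068817 A.
P_out = V_s I_s = 9359.1 × 0.0068817 = 64.406 W.
P_in = P_out/η = 64.406/0.959 = 67.159 W.
I_p = P_in/V_p = 67.159/230 = 0.292 A.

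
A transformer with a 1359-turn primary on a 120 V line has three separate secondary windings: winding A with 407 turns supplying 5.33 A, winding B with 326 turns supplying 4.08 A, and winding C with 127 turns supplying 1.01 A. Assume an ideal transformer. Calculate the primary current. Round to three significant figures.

I_p ≈ 2.67 A

V_A = 120 × 407/1359 = 35.938 V; V_B = 120 × 326/1359 = 28.786 V; V_C = 120 × 127/1359 = 11.214 V.
P_out = V_A I_A + V_B I_B + V_C I_C = 35.938×5.33 + 28.786×4.08 + 11.214×1.01 = 191.55 + 117.45 + 11.326 = 320.32 W.
Ideal ⇒ P_in = P_out, so I_p = P_out/V_p = 320.32/120 = 2.67 A.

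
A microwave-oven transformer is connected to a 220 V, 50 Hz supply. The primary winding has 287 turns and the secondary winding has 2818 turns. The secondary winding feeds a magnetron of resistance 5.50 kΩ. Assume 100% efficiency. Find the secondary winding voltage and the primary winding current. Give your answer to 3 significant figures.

V_s ≈ 2160 V, I_p ≈ 3.86 A

V_s = V_p × N_s/N_p = 220 × 2818/287 = 2160.1 V.
I_s = V_s/R = 2160.1/5500 = 0.39275 A.
I_p = I_s × N_s/N_p = 0.39275 × 2818/287 = 3.86 A.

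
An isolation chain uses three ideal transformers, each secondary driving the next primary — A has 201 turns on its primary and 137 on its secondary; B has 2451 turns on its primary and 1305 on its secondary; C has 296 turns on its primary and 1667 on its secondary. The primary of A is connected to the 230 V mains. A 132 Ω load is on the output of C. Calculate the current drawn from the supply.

I_supply ≈ 7.28 A

Secondary of A: V = 230.00 × 137/201 = 156.77 V.
Secondary of B: V = 156.77 × 1305/2451 = 83.468 V.
Secondary of C: V = 83.468 × 1667/296 = 470.07 V.
I_load = 470.07/132 = 3.5611 A, so P_out = 470.07 × 3.5611 = 1674.0 W.
All ideal ⇒ P_in = P_out, so I_supply = 1674.0/230 = 7.28 A.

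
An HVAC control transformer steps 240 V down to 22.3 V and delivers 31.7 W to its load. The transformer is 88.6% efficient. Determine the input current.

P_in = P_out/η = 31.7/0.886 = 35.779 W.
I_in = P_in/V_in = 35.779/240 = 0.149 A.

I_in ≈ 0.149 A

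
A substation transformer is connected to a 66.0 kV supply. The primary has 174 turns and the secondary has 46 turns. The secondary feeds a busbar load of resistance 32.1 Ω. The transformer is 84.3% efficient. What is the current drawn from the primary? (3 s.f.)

I_p ≈ 170 A

V_s = 66000 × 46/174 = 17448 V.
I_s = V_s/R = 17448/32.1 = 543.56 A.
P_out = V_s I_s = 17448 × 543.56 = 9.4842×10^6 W.
P_in = P_out/η = 9.4842×10^6/0.843 = 1.1251×10^7 W.
I_p = P_in/V_p = 1.1251×10^7/66000 = 170 A.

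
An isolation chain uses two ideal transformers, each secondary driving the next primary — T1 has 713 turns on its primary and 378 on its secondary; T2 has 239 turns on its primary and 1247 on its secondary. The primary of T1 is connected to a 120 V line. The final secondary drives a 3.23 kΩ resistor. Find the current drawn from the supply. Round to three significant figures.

I_supply ≈ 0.284 A

After T1: V = 120.00 × 378/713 = 63.619 V.
After T2: V = 63.619 × 1247/239 = 331.93 V.
I_load = 331.93/3230 = 0.10277 A, so P_out = 331.93 × 0.10277 = 34.112 W.
All ideal ⇒ P_in = P_out, so I_supply = 34.112/120 = 0.284 A.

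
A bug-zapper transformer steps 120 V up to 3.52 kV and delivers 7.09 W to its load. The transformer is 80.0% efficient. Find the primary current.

I_p ≈ 0.0739 A

P_in = P_out/η = 7.09/0.800 = 8.8625 W.
I_p = P_in/V_p = 8.8625/120 = 0.0739 A.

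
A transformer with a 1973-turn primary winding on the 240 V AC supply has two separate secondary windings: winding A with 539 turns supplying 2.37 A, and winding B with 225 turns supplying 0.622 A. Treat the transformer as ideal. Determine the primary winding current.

V_A = 240 × 539/1973 = 65.565 V; V_B = 240 × 225/1973 = 27.369 V.
P_out = V_A I_A + V_B I_B = 65.565×2.37 + 27.369×0.622 = 155.39 + 17.024 = 172.41 W.
Ideal ⇒ P_in = P_out, so I_p = P_out/V_p = 172.41/240 = 0.718 A.

I_p ≈ 0.718 A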